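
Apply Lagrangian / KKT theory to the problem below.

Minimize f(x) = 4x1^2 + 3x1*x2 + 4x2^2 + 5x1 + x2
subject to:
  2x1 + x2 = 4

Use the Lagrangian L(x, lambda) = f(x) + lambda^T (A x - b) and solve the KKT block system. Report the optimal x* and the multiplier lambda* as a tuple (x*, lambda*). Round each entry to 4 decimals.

Form the Lagrangian:
  L(x, lambda) = (1/2) x^T Q x + c^T x + lambda^T (A x - b)
Stationarity (grad_x L = 0): Q x + c + A^T lambda = 0.
Primal feasibility: A x = b.

This gives the KKT block system:
  [ Q   A^T ] [ x     ]   [-c ]
  [ A    0  ] [ lambda ] = [ b ]

Solving the linear system:
  x*      = (1.75, 0.5)
  lambda* = (-10.25)
  f(x*)   = 25.125

x* = (1.75, 0.5), lambda* = (-10.25)


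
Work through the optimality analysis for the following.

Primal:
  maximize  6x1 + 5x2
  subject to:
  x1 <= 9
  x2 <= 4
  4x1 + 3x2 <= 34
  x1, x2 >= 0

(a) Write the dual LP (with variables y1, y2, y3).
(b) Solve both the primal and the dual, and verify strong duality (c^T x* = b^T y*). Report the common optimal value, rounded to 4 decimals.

The standard primal-dual pair for 'max c^T x s.t. A x <= b, x >= 0' is:
  Dual:  min b^T y  s.t.  A^T y >= c,  y >= 0.

So the dual LP is:
  minimize  9y1 + 4y2 + 34y3
  subject to:
    y1 + 4y3 >= 6
    y2 + 3y3 >= 5
    y1, y2, y3 >= 0

Solving the primal: x* = (5.5, 4).
  primal value c^T x* = 53.
Solving the dual: y* = (0, 0.5, 1.5).
  dual value b^T y* = 53.
Strong duality: c^T x* = b^T y*. Confirmed.

53


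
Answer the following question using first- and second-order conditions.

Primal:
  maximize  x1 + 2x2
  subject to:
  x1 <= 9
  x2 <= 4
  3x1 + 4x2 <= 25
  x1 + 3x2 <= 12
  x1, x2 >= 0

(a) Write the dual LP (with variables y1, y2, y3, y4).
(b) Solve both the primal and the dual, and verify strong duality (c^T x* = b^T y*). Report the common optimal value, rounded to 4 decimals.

The standard primal-dual pair for 'max c^T x s.t. A x <= b, x >= 0' is:
  Dual:  min b^T y  s.t.  A^T y >= c,  y >= 0.

So the dual LP is:
  minimize  9y1 + 4y2 + 25y3 + 12y4
  subject to:
    y1 + 3y3 + y4 >= 1
    y2 + 4y3 + 3y4 >= 2
    y1, y2, y3, y4 >= 0

Solving the primal: x* = (5.4, 2.2).
  primal value c^T x* = 9.8.
Solving the dual: y* = (0, 0, 0.2, 0.4).
  dual value b^T y* = 9.8.
Strong duality: c^T x* = b^T y*. Confirmed.

9.8


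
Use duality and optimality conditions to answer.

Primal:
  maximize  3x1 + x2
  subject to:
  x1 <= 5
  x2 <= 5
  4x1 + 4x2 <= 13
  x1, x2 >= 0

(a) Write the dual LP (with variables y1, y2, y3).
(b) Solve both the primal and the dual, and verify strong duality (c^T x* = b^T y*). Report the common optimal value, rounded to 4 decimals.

The standard primal-dual pair for 'max c^T x s.t. A x <= b, x >= 0' is:
  Dual:  min b^T y  s.t.  A^T y >= c,  y >= 0.

So the dual LP is:
  minimize  5y1 + 5y2 + 13y3
  subject to:
    y1 + 4y3 >= 3
    y2 + 4y3 >= 1
    y1, y2, y3 >= 0

Solving the primal: x* = (3.25, 0).
  primal value c^T x* = 9.75.
Solving the dual: y* = (0, 0, 0.75).
  dual value b^T y* = 9.75.
Strong duality: c^T x* = b^T y*. Confirmed.

9.75


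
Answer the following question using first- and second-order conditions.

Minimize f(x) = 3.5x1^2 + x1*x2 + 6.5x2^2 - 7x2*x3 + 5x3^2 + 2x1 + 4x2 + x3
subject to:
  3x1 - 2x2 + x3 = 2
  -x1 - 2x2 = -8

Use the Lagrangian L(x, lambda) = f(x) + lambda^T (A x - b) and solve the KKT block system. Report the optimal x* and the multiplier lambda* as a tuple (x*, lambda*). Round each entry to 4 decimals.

Form the Lagrangian:
  L(x, lambda) = (1/2) x^T Q x + c^T x + lambda^T (A x - b)
Stationarity (grad_x L = 0): Q x + c + A^T lambda = 0.
Primal feasibility: A x = b.

This gives the KKT block system:
  [ Q   A^T ] [ x     ]   [-c ]
  [ A    0  ] [ lambda ] = [ b ]

Solving the linear system:
  x*      = (1.9752, 3.0124, 2.0991)
  lambda* = (-0.9044, 16.1257)
  f(x*)   = 74.4566

x* = (1.9752, 3.0124, 2.0991), lambda* = (-0.9044, 16.1257)


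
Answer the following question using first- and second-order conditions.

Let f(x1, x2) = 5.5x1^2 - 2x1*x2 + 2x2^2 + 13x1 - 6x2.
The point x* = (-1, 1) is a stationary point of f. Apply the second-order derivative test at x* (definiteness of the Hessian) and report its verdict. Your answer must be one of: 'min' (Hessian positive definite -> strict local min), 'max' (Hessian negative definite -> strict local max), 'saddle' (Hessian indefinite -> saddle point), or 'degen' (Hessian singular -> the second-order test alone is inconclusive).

Compute the Hessian H = grad^2 f:
  H = [[11, -2], [-2, 4]]
Verify stationarity: grad f(x*) = H x* + g = (0, 0).
Eigenvalues of H: 3.4689, 11.5311.
Both eigenvalues > 0, so H is positive definite -> x* is a strict local min.

min


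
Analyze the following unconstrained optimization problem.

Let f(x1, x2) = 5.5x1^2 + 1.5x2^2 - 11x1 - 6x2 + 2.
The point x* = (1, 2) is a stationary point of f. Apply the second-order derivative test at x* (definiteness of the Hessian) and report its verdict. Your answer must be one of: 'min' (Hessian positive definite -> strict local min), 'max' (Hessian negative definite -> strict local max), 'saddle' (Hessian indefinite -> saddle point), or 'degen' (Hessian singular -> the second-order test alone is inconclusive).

Compute the Hessian H = grad^2 f:
  H = [[11, 0], [0, 3]]
Verify stationarity: grad f(x*) = H x* + g = (0, 0).
Eigenvalues of H: 3, 11.
Both eigenvalues > 0, so H is positive definite -> x* is a strict local min.

min


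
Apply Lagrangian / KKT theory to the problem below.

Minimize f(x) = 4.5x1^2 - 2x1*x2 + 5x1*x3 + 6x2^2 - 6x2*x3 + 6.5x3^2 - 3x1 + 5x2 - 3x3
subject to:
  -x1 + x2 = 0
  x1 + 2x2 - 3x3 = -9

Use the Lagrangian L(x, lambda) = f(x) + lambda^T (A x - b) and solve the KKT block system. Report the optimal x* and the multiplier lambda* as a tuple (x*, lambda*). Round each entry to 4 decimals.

Form the Lagrangian:
  L(x, lambda) = (1/2) x^T Q x + c^T x + lambda^T (A x - b)
Stationarity (grad_x L = 0): Q x + c + A^T lambda = 0.
Primal feasibility: A x = b.

This gives the KKT block system:
  [ Q   A^T ] [ x     ]   [-c ]
  [ A    0  ] [ lambda ] = [ b ]

Solving the linear system:
  x*      = (-1.25, -1.25, 1.75)
  lambda* = (4, 7)
  f(x*)   = 27.625

x* = (-1.25, -1.25, 1.75), lambda* = (4, 7)


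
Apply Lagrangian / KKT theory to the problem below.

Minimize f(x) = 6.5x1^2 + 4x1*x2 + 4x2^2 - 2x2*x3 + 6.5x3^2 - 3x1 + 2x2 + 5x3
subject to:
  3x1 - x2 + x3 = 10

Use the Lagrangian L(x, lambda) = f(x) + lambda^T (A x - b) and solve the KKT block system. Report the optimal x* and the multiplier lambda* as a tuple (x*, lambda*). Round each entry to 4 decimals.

Form the Lagrangian:
  L(x, lambda) = (1/2) x^T Q x + c^T x + lambda^T (A x - b)
Stationarity (grad_x L = 0): Q x + c + A^T lambda = 0.
Primal feasibility: A x = b.

This gives the KKT block system:
  [ Q   A^T ] [ x     ]   [-c ]
  [ A    0  ] [ lambda ] = [ b ]

Solving the linear system:
  x*      = (2.588, -2.4675, -0.2316)
  lambda* = (-6.9248)
  f(x*)   = 27.6954

x* = (2.588, -2.4675, -0.2316), lambda* = (-6.9248)


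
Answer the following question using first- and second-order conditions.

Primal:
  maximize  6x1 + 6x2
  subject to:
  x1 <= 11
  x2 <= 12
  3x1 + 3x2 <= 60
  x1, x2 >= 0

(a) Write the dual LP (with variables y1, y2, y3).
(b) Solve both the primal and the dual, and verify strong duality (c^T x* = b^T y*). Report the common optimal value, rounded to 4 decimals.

The standard primal-dual pair for 'max c^T x s.t. A x <= b, x >= 0' is:
  Dual:  min b^T y  s.t.  A^T y >= c,  y >= 0.

So the dual LP is:
  minimize  11y1 + 12y2 + 60y3
  subject to:
    y1 + 3y3 >= 6
    y2 + 3y3 >= 6
    y1, y2, y3 >= 0

Solving the primal: x* = (8, 12).
  primal value c^T x* = 120.
Solving the dual: y* = (0, 0, 2).
  dual value b^T y* = 120.
Strong duality: c^T x* = b^T y*. Confirmed.

120


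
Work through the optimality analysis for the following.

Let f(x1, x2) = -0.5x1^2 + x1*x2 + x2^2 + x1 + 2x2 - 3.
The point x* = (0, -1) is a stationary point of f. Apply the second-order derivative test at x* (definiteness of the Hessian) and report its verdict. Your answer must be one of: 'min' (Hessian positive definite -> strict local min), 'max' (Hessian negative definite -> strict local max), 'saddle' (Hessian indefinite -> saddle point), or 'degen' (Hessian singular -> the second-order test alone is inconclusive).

Compute the Hessian H = grad^2 f:
  H = [[-1, 1], [1, 2]]
Verify stationarity: grad f(x*) = H x* + g = (0, 0).
Eigenvalues of H: -1.3028, 2.3028.
Eigenvalues have mixed signs, so H is indefinite -> x* is a saddle point.

saddle


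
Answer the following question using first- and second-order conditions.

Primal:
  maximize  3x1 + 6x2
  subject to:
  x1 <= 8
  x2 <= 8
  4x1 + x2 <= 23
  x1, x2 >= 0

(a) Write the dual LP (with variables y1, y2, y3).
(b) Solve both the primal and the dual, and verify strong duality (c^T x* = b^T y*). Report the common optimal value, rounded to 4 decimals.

The standard primal-dual pair for 'max c^T x s.t. A x <= b, x >= 0' is:
  Dual:  min b^T y  s.t.  A^T y >= c,  y >= 0.

So the dual LP is:
  minimize  8y1 + 8y2 + 23y3
  subject to:
    y1 + 4y3 >= 3
    y2 + y3 >= 6
    y1, y2, y3 >= 0

Solving the primal: x* = (3.75, 8).
  primal value c^T x* = 59.25.
Solving the dual: y* = (0, 5.25, 0.75).
  dual value b^T y* = 59.25.
Strong duality: c^T x* = b^T y*. Confirmed.

59.25


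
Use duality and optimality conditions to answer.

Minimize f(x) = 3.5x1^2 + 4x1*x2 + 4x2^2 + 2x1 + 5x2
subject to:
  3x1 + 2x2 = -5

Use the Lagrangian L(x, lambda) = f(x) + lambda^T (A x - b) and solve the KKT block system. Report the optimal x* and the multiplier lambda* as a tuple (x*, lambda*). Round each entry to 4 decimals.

Form the Lagrangian:
  L(x, lambda) = (1/2) x^T Q x + c^T x + lambda^T (A x - b)
Stationarity (grad_x L = 0): Q x + c + A^T lambda = 0.
Primal feasibility: A x = b.

This gives the KKT block system:
  [ Q   A^T ] [ x     ]   [-c ]
  [ A    0  ] [ lambda ] = [ b ]

Solving the linear system:
  x*      = (-1.1154, -0.8269)
  lambda* = (3.0385)
  f(x*)   = 4.4135

x* = (-1.1154, -0.8269), lambda* = (3.0385)


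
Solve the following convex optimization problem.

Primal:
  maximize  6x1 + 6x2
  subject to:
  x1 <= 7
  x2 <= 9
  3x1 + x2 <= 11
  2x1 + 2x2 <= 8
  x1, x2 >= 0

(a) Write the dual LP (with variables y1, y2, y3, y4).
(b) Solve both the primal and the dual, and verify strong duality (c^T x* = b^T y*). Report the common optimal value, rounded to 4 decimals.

The standard primal-dual pair for 'max c^T x s.t. A x <= b, x >= 0' is:
  Dual:  min b^T y  s.t.  A^T y >= c,  y >= 0.

So the dual LP is:
  minimize  7y1 + 9y2 + 11y3 + 8y4
  subject to:
    y1 + 3y3 + 2y4 >= 6
    y2 + y3 + 2y4 >= 6
    y1, y2, y3, y4 >= 0

Solving the primal: x* = (3.5, 0.5).
  primal value c^T x* = 24.
Solving the dual: y* = (0, 0, 0, 3).
  dual value b^T y* = 24.
Strong duality: c^T x* = b^T y*. Confirmed.

24


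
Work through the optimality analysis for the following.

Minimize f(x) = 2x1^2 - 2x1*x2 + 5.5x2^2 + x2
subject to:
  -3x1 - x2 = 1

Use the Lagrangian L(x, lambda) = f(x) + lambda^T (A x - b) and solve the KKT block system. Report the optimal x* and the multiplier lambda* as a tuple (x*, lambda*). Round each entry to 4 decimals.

Form the Lagrangian:
  L(x, lambda) = (1/2) x^T Q x + c^T x + lambda^T (A x - b)
Stationarity (grad_x L = 0): Q x + c + A^T lambda = 0.
Primal feasibility: A x = b.

This gives the KKT block system:
  [ Q   A^T ] [ x     ]   [-c ]
  [ A    0  ] [ lambda ] = [ b ]

Solving the linear system:
  x*      = (-0.2783, -0.1652)
  lambda* = (-0.2609)
  f(x*)   = 0.0478

x* = (-0.2783, -0.1652), lambda* = (-0.2609)


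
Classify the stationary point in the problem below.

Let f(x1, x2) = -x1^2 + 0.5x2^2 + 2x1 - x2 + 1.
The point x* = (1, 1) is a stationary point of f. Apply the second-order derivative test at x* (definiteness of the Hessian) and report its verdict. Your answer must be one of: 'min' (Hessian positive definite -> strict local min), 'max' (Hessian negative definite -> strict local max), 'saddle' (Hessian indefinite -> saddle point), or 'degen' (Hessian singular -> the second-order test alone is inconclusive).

Compute the Hessian H = grad^2 f:
  H = [[-2, 0], [0, 1]]
Verify stationarity: grad f(x*) = H x* + g = (0, 0).
Eigenvalues of H: -2, 1.
Eigenvalues have mixed signs, so H is indefinite -> x* is a saddle point.

saddle


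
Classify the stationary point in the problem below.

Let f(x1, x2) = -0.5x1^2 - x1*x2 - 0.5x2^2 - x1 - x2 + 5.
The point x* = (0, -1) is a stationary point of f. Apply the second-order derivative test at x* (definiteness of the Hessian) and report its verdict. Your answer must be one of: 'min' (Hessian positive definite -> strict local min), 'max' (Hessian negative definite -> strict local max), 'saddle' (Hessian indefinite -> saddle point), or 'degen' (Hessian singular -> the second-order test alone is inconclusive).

Compute the Hessian H = grad^2 f:
  H = [[-1, -1], [-1, -1]]
Verify stationarity: grad f(x*) = H x* + g = (0, 0).
Eigenvalues of H: -2, 0.
H has a zero eigenvalue (singular; negative semidefinite but not definite), so H is neither positive definite, negative definite, nor indefinite. The second-order test alone is inconclusive -> degen.
(Indeed, f is constant along the null direction of H through x*, so x* is not a strict local extremum.)

degen


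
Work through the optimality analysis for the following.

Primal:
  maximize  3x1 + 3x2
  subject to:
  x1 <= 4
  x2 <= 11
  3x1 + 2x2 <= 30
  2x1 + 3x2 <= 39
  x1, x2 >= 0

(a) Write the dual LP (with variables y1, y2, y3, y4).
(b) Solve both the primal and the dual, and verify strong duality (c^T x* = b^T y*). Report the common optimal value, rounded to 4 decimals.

The standard primal-dual pair for 'max c^T x s.t. A x <= b, x >= 0' is:
  Dual:  min b^T y  s.t.  A^T y >= c,  y >= 0.

So the dual LP is:
  minimize  4y1 + 11y2 + 30y3 + 39y4
  subject to:
    y1 + 3y3 + 2y4 >= 3
    y2 + 2y3 + 3y4 >= 3
    y1, y2, y3, y4 >= 0

Solving the primal: x* = (2.6667, 11).
  primal value c^T x* = 41.
Solving the dual: y* = (0, 1, 1, 0).
  dual value b^T y* = 41.
Strong duality: c^T x* = b^T y*. Confirmed.

41


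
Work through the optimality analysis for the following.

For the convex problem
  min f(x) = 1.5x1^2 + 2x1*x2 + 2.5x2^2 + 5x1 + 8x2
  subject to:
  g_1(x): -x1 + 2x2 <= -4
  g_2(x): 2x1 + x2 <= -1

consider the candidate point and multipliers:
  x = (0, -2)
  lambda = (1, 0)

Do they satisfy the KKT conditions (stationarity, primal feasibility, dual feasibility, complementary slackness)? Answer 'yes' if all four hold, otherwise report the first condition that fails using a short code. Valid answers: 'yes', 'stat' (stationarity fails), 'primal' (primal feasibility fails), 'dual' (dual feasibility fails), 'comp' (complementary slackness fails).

Gradient of f: grad f(x) = Q x + c = (1, -2)
Constraint values g_i(x) = a_i^T x - b_i:
  g_1((0, -2)) = 0
  g_2((0, -2)) = -1
Stationarity residual: grad f(x) + sum_i lambda_i a_i = (0, 0)
  -> stationarity OK
Primal feasibility (all g_i <= 0): OK
Dual feasibility (all lambda_i >= 0): OK
Complementary slackness (lambda_i * g_i(x) = 0 for all i): OK

Verdict: yes, KKT holds.

yes


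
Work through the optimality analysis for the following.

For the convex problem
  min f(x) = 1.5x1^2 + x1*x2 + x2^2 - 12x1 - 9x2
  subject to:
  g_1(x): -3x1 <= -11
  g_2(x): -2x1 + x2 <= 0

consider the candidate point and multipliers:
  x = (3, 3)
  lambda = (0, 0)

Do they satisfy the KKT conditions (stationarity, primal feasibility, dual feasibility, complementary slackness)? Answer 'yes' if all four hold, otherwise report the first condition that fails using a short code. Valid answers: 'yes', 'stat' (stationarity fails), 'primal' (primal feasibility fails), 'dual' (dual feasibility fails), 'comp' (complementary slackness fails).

Gradient of f: grad f(x) = Q x + c = (0, 0)
Constraint values g_i(x) = a_i^T x - b_i:
  g_1((3, 3)) = 2
  g_2((3, 3)) = -3
Stationarity residual: grad f(x) + sum_i lambda_i a_i = (0, 0)
  -> stationarity OK
Primal feasibility (all g_i <= 0): FAILS
Dual feasibility (all lambda_i >= 0): OK
Complementary slackness (lambda_i * g_i(x) = 0 for all i): OK

Verdict: the first failing condition is primal_feasibility -> primal.

primal


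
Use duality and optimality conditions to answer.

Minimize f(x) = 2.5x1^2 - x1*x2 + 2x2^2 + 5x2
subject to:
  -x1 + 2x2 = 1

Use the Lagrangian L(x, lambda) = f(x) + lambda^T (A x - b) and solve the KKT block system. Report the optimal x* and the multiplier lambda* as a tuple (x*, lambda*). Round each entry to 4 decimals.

Form the Lagrangian:
  L(x, lambda) = (1/2) x^T Q x + c^T x + lambda^T (A x - b)
Stationarity (grad_x L = 0): Q x + c + A^T lambda = 0.
Primal feasibility: A x = b.

This gives the KKT block system:
  [ Q   A^T ] [ x     ]   [-c ]
  [ A    0  ] [ lambda ] = [ b ]

Solving the linear system:
  x*      = (-0.6, 0.2)
  lambda* = (-3.2)
  f(x*)   = 2.1

x* = (-0.6, 0.2), lambda* = (-3.2)


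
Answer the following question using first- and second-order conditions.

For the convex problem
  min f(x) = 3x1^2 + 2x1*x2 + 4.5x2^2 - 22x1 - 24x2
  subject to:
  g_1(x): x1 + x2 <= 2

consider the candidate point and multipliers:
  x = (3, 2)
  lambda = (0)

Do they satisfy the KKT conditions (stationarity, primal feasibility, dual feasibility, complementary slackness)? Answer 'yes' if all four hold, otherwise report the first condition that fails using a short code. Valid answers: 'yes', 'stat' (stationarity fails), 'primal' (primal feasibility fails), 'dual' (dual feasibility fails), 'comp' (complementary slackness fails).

Gradient of f: grad f(x) = Q x + c = (0, 0)
Constraint values g_i(x) = a_i^T x - b_i:
  g_1((3, 2)) = 3
Stationarity residual: grad f(x) + sum_i lambda_i a_i = (0, 0)
  -> stationarity OK
Primal feasibility (all g_i <= 0): FAILS
Dual feasibility (all lambda_i >= 0): OK
Complementary slackness (lambda_i * g_i(x) = 0 for all i): OK

Verdict: the first failing condition is primal_feasibility -> primal.

primal


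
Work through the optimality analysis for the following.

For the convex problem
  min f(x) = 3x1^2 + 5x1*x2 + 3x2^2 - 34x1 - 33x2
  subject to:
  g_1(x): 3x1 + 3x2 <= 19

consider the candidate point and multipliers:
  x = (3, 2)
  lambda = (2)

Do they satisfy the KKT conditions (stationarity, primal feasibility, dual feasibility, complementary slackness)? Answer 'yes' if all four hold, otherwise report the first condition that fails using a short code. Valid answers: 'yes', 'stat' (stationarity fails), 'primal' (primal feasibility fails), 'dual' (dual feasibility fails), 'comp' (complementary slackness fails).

Gradient of f: grad f(x) = Q x + c = (-6, -6)
Constraint values g_i(x) = a_i^T x - b_i:
  g_1((3, 2)) = -4
Stationarity residual: grad f(x) + sum_i lambda_i a_i = (0, 0)
  -> stationarity OK
Primal feasibility (all g_i <= 0): OK
Dual feasibility (all lambda_i >= 0): OK
Complementary slackness (lambda_i * g_i(x) = 0 for all i): FAILS

Verdict: the first failing condition is complementary_slackness -> comp.

comp


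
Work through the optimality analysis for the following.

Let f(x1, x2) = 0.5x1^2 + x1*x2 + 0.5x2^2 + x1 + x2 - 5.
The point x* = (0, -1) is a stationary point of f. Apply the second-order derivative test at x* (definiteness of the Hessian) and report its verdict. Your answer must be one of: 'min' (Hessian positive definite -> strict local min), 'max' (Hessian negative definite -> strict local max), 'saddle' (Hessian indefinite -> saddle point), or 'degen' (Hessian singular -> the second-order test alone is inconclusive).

Compute the Hessian H = grad^2 f:
  H = [[1, 1], [1, 1]]
Verify stationarity: grad f(x*) = H x* + g = (0, 0).
Eigenvalues of H: 0, 2.
H has a zero eigenvalue (singular; positive semidefinite but not definite), so H is neither positive definite, negative definite, nor indefinite. The second-order test alone is inconclusive -> degen.
(Indeed, f is constant along the null direction of H through x*, so x* is not a strict local extremum.)

degen


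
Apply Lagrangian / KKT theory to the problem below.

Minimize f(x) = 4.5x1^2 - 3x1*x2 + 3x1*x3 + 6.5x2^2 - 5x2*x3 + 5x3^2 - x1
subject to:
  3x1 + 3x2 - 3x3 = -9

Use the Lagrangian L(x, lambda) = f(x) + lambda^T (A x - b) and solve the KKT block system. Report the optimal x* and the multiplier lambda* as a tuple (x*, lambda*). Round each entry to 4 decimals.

Form the Lagrangian:
  L(x, lambda) = (1/2) x^T Q x + c^T x + lambda^T (A x - b)
Stationarity (grad_x L = 0): Q x + c + A^T lambda = 0.
Primal feasibility: A x = b.

This gives the KKT block system:
  [ Q   A^T ] [ x     ]   [-c ]
  [ A    0  ] [ lambda ] = [ b ]

Solving the linear system:
  x*      = (-1.3967, -0.6167, 0.9867)
  lambda* = (2.92)
  f(x*)   = 13.8383

x* = (-1.3967, -0.6167, 0.9867), lambda* = (2.92)


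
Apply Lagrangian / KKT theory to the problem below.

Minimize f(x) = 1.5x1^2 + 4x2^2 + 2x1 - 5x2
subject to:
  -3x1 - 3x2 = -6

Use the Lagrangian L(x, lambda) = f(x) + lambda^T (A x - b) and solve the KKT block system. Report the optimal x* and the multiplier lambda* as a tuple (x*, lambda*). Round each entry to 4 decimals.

Form the Lagrangian:
  L(x, lambda) = (1/2) x^T Q x + c^T x + lambda^T (A x - b)
Stationarity (grad_x L = 0): Q x + c + A^T lambda = 0.
Primal feasibility: A x = b.

This gives the KKT block system:
  [ Q   A^T ] [ x     ]   [-c ]
  [ A    0  ] [ lambda ] = [ b ]

Solving the linear system:
  x*      = (0.8182, 1.1818)
  lambda* = (1.4848)
  f(x*)   = 2.3182

x* = (0.8182, 1.1818), lambda* = (1.4848)


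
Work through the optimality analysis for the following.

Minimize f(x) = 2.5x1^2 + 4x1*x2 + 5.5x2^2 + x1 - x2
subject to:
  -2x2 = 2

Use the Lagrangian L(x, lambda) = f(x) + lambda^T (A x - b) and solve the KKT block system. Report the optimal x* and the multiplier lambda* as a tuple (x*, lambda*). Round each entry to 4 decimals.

Form the Lagrangian:
  L(x, lambda) = (1/2) x^T Q x + c^T x + lambda^T (A x - b)
Stationarity (grad_x L = 0): Q x + c + A^T lambda = 0.
Primal feasibility: A x = b.

This gives the KKT block system:
  [ Q   A^T ] [ x     ]   [-c ]
  [ A    0  ] [ lambda ] = [ b ]

Solving the linear system:
  x*      = (0.6, -1)
  lambda* = (-4.8)
  f(x*)   = 5.6

x* = (0.6, -1), lambda* = (-4.8)


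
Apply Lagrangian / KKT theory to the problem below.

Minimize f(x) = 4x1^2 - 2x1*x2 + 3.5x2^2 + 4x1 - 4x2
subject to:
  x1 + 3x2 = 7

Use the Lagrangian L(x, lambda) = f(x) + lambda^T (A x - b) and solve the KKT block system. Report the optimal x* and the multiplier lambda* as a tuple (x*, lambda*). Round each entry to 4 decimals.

Form the Lagrangian:
  L(x, lambda) = (1/2) x^T Q x + c^T x + lambda^T (A x - b)
Stationarity (grad_x L = 0): Q x + c + A^T lambda = 0.
Primal feasibility: A x = b.

This gives the KKT block system:
  [ Q   A^T ] [ x     ]   [-c ]
  [ A    0  ] [ lambda ] = [ b ]

Solving the linear system:
  x*      = (0.4725, 2.1758)
  lambda* = (-3.4286)
  f(x*)   = 8.5934

x* = (0.4725, 2.1758), lambda* = (-3.4286)


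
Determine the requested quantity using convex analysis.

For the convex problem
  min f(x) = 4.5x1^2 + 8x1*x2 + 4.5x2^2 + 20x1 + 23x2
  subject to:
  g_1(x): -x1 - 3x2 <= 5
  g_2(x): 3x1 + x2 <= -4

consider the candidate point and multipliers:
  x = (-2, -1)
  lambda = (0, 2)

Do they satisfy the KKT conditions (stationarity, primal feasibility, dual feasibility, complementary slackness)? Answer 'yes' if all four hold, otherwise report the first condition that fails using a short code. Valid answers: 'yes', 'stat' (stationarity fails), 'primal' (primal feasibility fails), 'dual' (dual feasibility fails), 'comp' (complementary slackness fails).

Gradient of f: grad f(x) = Q x + c = (-6, -2)
Constraint values g_i(x) = a_i^T x - b_i:
  g_1((-2, -1)) = 0
  g_2((-2, -1)) = -3
Stationarity residual: grad f(x) + sum_i lambda_i a_i = (0, 0)
  -> stationarity OK
Primal feasibility (all g_i <= 0): OK
Dual feasibility (all lambda_i >= 0): OK
Complementary slackness (lambda_i * g_i(x) = 0 for all i): FAILS

Verdict: the first failing condition is complementary_slackness -> comp.

comp


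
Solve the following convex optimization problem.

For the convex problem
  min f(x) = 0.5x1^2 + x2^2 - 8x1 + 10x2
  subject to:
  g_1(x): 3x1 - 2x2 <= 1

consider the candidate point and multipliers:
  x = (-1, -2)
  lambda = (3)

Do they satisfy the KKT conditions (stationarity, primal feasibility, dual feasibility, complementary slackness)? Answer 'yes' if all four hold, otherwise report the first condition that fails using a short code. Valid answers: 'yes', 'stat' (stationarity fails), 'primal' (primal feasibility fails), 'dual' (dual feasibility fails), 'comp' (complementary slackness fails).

Gradient of f: grad f(x) = Q x + c = (-9, 6)
Constraint values g_i(x) = a_i^T x - b_i:
  g_1((-1, -2)) = 0
Stationarity residual: grad f(x) + sum_i lambda_i a_i = (0, 0)
  -> stationarity OK
Primal feasibility (all g_i <= 0): OK
Dual feasibility (all lambda_i >= 0): OK
Complementary slackness (lambda_i * g_i(x) = 0 for all i): OK

Verdict: yes, KKT holds.

yes


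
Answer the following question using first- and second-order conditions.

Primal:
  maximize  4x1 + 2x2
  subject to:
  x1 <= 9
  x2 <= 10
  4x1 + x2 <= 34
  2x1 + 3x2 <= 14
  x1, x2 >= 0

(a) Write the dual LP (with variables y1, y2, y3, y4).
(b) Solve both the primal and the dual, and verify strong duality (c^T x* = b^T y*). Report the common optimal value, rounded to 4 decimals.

The standard primal-dual pair for 'max c^T x s.t. A x <= b, x >= 0' is:
  Dual:  min b^T y  s.t.  A^T y >= c,  y >= 0.

So the dual LP is:
  minimize  9y1 + 10y2 + 34y3 + 14y4
  subject to:
    y1 + 4y3 + 2y4 >= 4
    y2 + y3 + 3y4 >= 2
    y1, y2, y3, y4 >= 0

Solving the primal: x* = (7, 0).
  primal value c^T x* = 28.
Solving the dual: y* = (0, 0, 0, 2).
  dual value b^T y* = 28.
Strong duality: c^T x* = b^T y*. Confirmed.

28


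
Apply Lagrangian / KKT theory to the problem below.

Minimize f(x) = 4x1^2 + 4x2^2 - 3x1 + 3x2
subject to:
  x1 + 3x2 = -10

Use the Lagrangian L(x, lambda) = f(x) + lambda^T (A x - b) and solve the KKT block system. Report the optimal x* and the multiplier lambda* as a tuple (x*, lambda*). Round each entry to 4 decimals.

Form the Lagrangian:
  L(x, lambda) = (1/2) x^T Q x + c^T x + lambda^T (A x - b)
Stationarity (grad_x L = 0): Q x + c + A^T lambda = 0.
Primal feasibility: A x = b.

This gives the KKT block system:
  [ Q   A^T ] [ x     ]   [-c ]
  [ A    0  ] [ lambda ] = [ b ]

Solving the linear system:
  x*      = (-0.55, -3.15)
  lambda* = (7.4)
  f(x*)   = 33.1

x* = (-0.55, -3.15), lambda* = (7.4)


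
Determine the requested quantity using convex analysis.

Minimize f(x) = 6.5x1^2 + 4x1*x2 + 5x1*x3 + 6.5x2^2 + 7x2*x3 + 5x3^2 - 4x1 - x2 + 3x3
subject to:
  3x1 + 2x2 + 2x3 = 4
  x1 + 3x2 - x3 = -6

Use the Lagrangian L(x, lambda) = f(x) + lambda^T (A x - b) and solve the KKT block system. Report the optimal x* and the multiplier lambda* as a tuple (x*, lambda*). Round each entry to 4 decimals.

Form the Lagrangian:
  L(x, lambda) = (1/2) x^T Q x + c^T x + lambda^T (A x - b)
Stationarity (grad_x L = 0): Q x + c + A^T lambda = 0.
Primal feasibility: A x = b.

This gives the KKT block system:
  [ Q   A^T ] [ x     ]   [-c ]
  [ A    0  ] [ lambda ] = [ b ]

Solving the linear system:
  x*      = (1.0247, -1.6404, 2.1034)
  lambda* = (-6.1901, 5.2944)
  f(x*)   = 30.1893

x* = (1.0247, -1.6404, 2.1034), lambda* = (-6.1901, 5.2944)


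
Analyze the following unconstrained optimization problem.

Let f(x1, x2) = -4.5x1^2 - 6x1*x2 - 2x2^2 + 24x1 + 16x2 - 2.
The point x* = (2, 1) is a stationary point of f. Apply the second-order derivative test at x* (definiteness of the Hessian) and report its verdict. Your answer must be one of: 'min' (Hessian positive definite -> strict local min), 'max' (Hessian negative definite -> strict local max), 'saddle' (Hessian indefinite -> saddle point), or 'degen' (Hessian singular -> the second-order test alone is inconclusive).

Compute the Hessian H = grad^2 f:
  H = [[-9, -6], [-6, -4]]
Verify stationarity: grad f(x*) = H x* + g = (0, 0).
Eigenvalues of H: -13, 0.
H has a zero eigenvalue (singular; negative semidefinite but not definite), so H is neither positive definite, negative definite, nor indefinite. The second-order test alone is inconclusive -> degen.
(Indeed, f is constant along the null direction of H through x*, so x* is not a strict local extremum.)

degen


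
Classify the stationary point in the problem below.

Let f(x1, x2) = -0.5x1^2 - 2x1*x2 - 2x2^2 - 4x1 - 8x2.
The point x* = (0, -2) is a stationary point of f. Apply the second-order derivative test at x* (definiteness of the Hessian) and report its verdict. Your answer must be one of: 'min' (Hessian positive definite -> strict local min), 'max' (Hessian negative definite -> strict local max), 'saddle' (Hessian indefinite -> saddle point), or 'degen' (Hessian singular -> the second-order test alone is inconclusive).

Compute the Hessian H = grad^2 f:
  H = [[-1, -2], [-2, -4]]
Verify stationarity: grad f(x*) = H x* + g = (0, 0).
Eigenvalues of H: -5, 0.
H has a zero eigenvalue (singular; negative semidefinite but not definite), so H is neither positive definite, negative definite, nor indefinite. The second-order test alone is inconclusive -> degen.
(Indeed, f is constant along the null direction of H through x*, so x* is not a strict local extremum.)

degen


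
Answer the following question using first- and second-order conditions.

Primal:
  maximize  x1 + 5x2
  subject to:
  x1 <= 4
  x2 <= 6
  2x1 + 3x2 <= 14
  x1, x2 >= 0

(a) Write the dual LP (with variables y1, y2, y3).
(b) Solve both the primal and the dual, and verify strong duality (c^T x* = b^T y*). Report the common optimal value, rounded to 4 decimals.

The standard primal-dual pair for 'max c^T x s.t. A x <= b, x >= 0' is:
  Dual:  min b^T y  s.t.  A^T y >= c,  y >= 0.

So the dual LP is:
  minimize  4y1 + 6y2 + 14y3
  subject to:
    y1 + 2y3 >= 1
    y2 + 3y3 >= 5
    y1, y2, y3 >= 0

Solving the primal: x* = (0, 4.6667).
  primal value c^T x* = 23.3333.
Solving the dual: y* = (0, 0, 1.6667).
  dual value b^T y* = 23.3333.
Strong duality: c^T x* = b^T y*. Confirmed.

23.3333


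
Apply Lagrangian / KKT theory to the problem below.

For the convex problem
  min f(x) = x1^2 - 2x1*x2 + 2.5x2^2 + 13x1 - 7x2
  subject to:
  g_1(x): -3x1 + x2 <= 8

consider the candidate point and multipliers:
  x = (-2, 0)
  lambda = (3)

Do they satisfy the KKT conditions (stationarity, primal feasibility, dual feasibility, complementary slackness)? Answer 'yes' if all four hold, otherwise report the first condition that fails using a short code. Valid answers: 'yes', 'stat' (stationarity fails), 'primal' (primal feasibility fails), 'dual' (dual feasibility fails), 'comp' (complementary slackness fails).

Gradient of f: grad f(x) = Q x + c = (9, -3)
Constraint values g_i(x) = a_i^T x - b_i:
  g_1((-2, 0)) = -2
Stationarity residual: grad f(x) + sum_i lambda_i a_i = (0, 0)
  -> stationarity OK
Primal feasibility (all g_i <= 0): OK
Dual feasibility (all lambda_i >= 0): OK
Complementary slackness (lambda_i * g_i(x) = 0 for all i): FAILS

Verdict: the first failing condition is complementary_slackness -> comp.

comp


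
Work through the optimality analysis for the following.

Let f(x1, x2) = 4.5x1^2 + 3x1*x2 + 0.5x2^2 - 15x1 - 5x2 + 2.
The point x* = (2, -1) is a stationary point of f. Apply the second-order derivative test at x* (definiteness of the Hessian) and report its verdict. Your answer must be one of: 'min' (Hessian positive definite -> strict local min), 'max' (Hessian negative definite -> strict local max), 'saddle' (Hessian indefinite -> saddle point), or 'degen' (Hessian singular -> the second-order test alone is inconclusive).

Compute the Hessian H = grad^2 f:
  H = [[9, 3], [3, 1]]
Verify stationarity: grad f(x*) = H x* + g = (0, 0).
Eigenvalues of H: 0, 10.
H has a zero eigenvalue (singular; positive semidefinite but not definite), so H is neither positive definite, negative definite, nor indefinite. The second-order test alone is inconclusive -> degen.
(Indeed, f is constant along the null direction of H through x*, so x* is not a strict local extremum.)

degen


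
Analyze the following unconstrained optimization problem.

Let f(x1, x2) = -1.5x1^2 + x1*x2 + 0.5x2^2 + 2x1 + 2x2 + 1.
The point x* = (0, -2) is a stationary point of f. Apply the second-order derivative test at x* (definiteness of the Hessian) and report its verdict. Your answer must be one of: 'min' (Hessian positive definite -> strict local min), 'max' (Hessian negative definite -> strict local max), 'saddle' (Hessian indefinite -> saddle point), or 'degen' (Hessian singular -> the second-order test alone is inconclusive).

Compute the Hessian H = grad^2 f:
  H = [[-3, 1], [1, 1]]
Verify stationarity: grad f(x*) = H x* + g = (0, 0).
Eigenvalues of H: -3.2361, 1.2361.
Eigenvalues have mixed signs, so H is indefinite -> x* is a saddle point.

saddle


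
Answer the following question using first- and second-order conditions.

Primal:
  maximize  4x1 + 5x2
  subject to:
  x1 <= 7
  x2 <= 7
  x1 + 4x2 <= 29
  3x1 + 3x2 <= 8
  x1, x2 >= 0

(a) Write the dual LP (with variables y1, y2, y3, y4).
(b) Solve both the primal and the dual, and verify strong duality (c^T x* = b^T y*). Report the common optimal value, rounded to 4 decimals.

The standard primal-dual pair for 'max c^T x s.t. A x <= b, x >= 0' is:
  Dual:  min b^T y  s.t.  A^T y >= c,  y >= 0.

So the dual LP is:
  minimize  7y1 + 7y2 + 29y3 + 8y4
  subject to:
    y1 + y3 + 3y4 >= 4
    y2 + 4y3 + 3y4 >= 5
    y1, y2, y3, y4 >= 0

Solving the primal: x* = (0, 2.6667).
  primal value c^T x* = 13.3333.
Solving the dual: y* = (0, 0, 0, 1.6667).
  dual value b^T y* = 13.3333.
Strong duality: c^T x* = b^T y*. Confirmed.

13.3333


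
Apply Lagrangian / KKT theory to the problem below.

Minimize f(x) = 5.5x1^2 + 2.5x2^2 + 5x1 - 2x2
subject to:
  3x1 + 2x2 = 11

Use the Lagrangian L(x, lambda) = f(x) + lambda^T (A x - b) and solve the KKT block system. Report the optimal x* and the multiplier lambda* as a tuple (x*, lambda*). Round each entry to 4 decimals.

Form the Lagrangian:
  L(x, lambda) = (1/2) x^T Q x + c^T x + lambda^T (A x - b)
Stationarity (grad_x L = 0): Q x + c + A^T lambda = 0.
Primal feasibility: A x = b.

This gives the KKT block system:
  [ Q   A^T ] [ x     ]   [-c ]
  [ A    0  ] [ lambda ] = [ b ]

Solving the linear system:
  x*      = (1.4944, 3.2584)
  lambda* = (-7.1461)
  f(x*)   = 39.7809

x* = (1.4944, 3.2584), lambda* = (-7.1461)


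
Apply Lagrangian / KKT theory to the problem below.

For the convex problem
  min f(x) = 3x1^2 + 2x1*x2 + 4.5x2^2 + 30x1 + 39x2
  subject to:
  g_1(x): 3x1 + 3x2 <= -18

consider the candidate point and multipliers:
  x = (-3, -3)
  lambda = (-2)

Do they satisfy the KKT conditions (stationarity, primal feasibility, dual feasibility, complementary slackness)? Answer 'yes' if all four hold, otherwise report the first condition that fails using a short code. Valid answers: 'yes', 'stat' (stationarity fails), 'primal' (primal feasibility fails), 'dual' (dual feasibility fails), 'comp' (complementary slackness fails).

Gradient of f: grad f(x) = Q x + c = (6, 6)
Constraint values g_i(x) = a_i^T x - b_i:
  g_1((-3, -3)) = 0
Stationarity residual: grad f(x) + sum_i lambda_i a_i = (0, 0)
  -> stationarity OK
Primal feasibility (all g_i <= 0): OK
Dual feasibility (all lambda_i >= 0): FAILS
Complementary slackness (lambda_i * g_i(x) = 0 for all i): OK

Verdict: the first failing condition is dual_feasibility -> dual.

dual


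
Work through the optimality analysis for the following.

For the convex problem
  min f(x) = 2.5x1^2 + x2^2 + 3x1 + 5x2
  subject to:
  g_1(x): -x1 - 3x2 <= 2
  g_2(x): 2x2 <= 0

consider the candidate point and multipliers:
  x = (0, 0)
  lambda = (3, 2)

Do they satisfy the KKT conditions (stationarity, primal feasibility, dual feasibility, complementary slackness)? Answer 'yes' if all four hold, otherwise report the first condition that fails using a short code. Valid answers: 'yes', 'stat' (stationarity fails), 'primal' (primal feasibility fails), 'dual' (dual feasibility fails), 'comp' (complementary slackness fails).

Gradient of f: grad f(x) = Q x + c = (3, 5)
Constraint values g_i(x) = a_i^T x - b_i:
  g_1((0, 0)) = -2
  g_2((0, 0)) = 0
Stationarity residual: grad f(x) + sum_i lambda_i a_i = (0, 0)
  -> stationarity OK
Primal feasibility (all g_i <= 0): OK
Dual feasibility (all lambda_i >= 0): OK
Complementary slackness (lambda_i * g_i(x) = 0 for all i): FAILS

Verdict: the first failing condition is complementary_slackness -> comp.

comp


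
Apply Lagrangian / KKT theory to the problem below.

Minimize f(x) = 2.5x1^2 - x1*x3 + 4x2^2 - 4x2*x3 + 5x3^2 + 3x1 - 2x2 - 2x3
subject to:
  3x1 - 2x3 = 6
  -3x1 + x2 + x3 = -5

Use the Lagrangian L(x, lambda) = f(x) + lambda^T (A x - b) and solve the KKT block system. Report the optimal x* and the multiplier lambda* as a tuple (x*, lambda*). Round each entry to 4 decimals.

Form the Lagrangian:
  L(x, lambda) = (1/2) x^T Q x + c^T x + lambda^T (A x - b)
Stationarity (grad_x L = 0): Q x + c + A^T lambda = 0.
Primal feasibility: A x = b.

This gives the KKT block system:
  [ Q   A^T ] [ x     ]   [-c ]
  [ A    0  ] [ lambda ] = [ b ]

Solving the linear system:
  x*      = (1.5918, 0.3878, -0.6122)
  lambda* = (-7.4082, -3.551)
  f(x*)   = 15.9592

x* = (1.5918, 0.3878, -0.6122), lambda* = (-7.4082, -3.551)


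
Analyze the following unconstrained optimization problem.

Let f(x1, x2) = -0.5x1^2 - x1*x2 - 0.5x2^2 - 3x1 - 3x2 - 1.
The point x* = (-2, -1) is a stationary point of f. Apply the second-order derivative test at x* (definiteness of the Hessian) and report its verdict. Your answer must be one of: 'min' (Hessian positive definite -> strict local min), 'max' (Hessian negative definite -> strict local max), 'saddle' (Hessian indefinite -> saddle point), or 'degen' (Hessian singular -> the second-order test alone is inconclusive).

Compute the Hessian H = grad^2 f:
  H = [[-1, -1], [-1, -1]]
Verify stationarity: grad f(x*) = H x* + g = (0, 0).
Eigenvalues of H: -2, 0.
H has a zero eigenvalue (singular; negative semidefinite but not definite), so H is neither positive definite, negative definite, nor indefinite. The second-order test alone is inconclusive -> degen.
(Indeed, f is constant along the null direction of H through x*, so x* is not a strict local extremum.)

degen


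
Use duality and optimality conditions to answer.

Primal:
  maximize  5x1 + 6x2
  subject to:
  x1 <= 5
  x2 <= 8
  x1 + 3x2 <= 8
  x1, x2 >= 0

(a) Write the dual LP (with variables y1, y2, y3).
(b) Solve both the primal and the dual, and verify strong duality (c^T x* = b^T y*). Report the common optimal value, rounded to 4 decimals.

The standard primal-dual pair for 'max c^T x s.t. A x <= b, x >= 0' is:
  Dual:  min b^T y  s.t.  A^T y >= c,  y >= 0.

So the dual LP is:
  minimize  5y1 + 8y2 + 8y3
  subject to:
    y1 + y3 >= 5
    y2 + 3y3 >= 6
    y1, y2, y3 >= 0

Solving the primal: x* = (5, 1).
  primal value c^T x* = 31.
Solving the dual: y* = (3, 0, 2).
  dual value b^T y* = 31.
Strong duality: c^T x* = b^T y*. Confirmed.

31


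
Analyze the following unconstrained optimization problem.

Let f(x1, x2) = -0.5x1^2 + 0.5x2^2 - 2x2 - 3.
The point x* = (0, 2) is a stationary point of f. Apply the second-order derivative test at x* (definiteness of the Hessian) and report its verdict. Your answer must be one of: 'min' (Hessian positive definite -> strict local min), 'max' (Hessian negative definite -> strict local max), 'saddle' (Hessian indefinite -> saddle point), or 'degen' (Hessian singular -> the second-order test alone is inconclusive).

Compute the Hessian H = grad^2 f:
  H = [[-1, 0], [0, 1]]
Verify stationarity: grad f(x*) = H x* + g = (0, 0).
Eigenvalues of H: -1, 1.
Eigenvalues have mixed signs, so H is indefinite -> x* is a saddle point.

saddle


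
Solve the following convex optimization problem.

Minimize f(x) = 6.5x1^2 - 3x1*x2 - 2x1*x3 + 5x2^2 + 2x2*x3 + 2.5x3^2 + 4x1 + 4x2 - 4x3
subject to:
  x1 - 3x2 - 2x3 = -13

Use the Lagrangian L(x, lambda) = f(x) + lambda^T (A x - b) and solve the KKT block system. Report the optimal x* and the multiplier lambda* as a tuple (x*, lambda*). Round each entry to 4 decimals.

Form the Lagrangian:
  L(x, lambda) = (1/2) x^T Q x + c^T x + lambda^T (A x - b)
Stationarity (grad_x L = 0): Q x + c + A^T lambda = 0.
Primal feasibility: A x = b.

This gives the KKT block system:
  [ Q   A^T ] [ x     ]   [-c ]
  [ A    0  ] [ lambda ] = [ b ]

Solving the linear system:
  x*      = (-0.0516, 1.6792, 3.9554)
  lambda* = (9.6192)
  f(x*)   = 57.8696

x* = (-0.0516, 1.6792, 3.9554), lambda* = (9.6192)
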